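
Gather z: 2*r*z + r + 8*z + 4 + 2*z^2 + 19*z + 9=r + 2*z^2 + z*(2*r + 27) + 13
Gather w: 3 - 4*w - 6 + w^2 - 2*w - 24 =w^2 - 6*w - 27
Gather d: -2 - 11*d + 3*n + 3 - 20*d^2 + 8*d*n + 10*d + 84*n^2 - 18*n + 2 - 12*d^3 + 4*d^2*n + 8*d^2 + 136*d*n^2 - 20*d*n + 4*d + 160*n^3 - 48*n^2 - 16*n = -12*d^3 + d^2*(4*n - 12) + d*(136*n^2 - 12*n + 3) + 160*n^3 + 36*n^2 - 31*n + 3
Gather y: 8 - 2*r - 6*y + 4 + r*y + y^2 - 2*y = -2*r + y^2 + y*(r - 8) + 12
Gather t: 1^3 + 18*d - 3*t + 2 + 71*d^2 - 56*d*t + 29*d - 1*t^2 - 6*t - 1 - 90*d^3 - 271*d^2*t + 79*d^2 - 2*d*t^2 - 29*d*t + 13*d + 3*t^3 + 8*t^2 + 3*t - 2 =-90*d^3 + 150*d^2 + 60*d + 3*t^3 + t^2*(7 - 2*d) + t*(-271*d^2 - 85*d - 6)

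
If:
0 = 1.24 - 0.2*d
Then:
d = 6.20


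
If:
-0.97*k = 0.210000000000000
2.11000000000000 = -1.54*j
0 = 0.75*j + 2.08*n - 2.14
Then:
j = -1.37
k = -0.22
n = 1.52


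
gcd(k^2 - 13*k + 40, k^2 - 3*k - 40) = k - 8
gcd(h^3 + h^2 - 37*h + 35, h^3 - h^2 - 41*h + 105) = h^2 + 2*h - 35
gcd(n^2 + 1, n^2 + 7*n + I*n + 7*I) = n + I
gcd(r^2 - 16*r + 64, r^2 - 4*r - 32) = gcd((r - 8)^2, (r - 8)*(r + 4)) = r - 8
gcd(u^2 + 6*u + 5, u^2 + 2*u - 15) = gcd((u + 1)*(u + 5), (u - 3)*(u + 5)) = u + 5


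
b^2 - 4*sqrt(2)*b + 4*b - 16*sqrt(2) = (b + 4)*(b - 4*sqrt(2))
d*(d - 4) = d^2 - 4*d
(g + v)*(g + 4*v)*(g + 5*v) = g^3 + 10*g^2*v + 29*g*v^2 + 20*v^3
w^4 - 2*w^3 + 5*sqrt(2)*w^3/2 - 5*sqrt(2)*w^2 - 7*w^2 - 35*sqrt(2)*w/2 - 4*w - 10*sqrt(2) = (w - 4)*(w + 1)^2*(w + 5*sqrt(2)/2)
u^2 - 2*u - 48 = (u - 8)*(u + 6)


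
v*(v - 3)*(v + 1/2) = v^3 - 5*v^2/2 - 3*v/2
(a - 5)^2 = a^2 - 10*a + 25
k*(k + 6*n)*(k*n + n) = k^3*n + 6*k^2*n^2 + k^2*n + 6*k*n^2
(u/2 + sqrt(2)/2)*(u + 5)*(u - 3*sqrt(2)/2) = u^3/2 - sqrt(2)*u^2/4 + 5*u^2/2 - 5*sqrt(2)*u/4 - 3*u/2 - 15/2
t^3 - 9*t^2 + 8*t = t*(t - 8)*(t - 1)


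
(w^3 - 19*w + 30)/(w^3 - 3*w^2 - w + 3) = (w^2 + 3*w - 10)/(w^2 - 1)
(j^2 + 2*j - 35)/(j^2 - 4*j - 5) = (j + 7)/(j + 1)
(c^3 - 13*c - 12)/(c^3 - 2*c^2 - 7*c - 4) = (c + 3)/(c + 1)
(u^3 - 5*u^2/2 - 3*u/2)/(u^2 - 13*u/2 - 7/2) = u*(u - 3)/(u - 7)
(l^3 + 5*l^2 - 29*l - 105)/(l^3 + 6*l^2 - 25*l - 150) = (l^2 + 10*l + 21)/(l^2 + 11*l + 30)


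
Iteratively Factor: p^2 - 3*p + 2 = (p - 1)*(p - 2)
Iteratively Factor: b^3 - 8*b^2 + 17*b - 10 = (b - 5)*(b^2 - 3*b + 2) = (b - 5)*(b - 1)*(b - 2)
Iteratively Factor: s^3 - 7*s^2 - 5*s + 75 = (s - 5)*(s^2 - 2*s - 15) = (s - 5)*(s + 3)*(s - 5)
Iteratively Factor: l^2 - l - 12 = (l + 3)*(l - 4)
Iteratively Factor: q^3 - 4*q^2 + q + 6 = (q - 2)*(q^2 - 2*q - 3) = (q - 3)*(q - 2)*(q + 1)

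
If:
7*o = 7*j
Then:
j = o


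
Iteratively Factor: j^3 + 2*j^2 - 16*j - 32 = (j + 4)*(j^2 - 2*j - 8) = (j - 4)*(j + 4)*(j + 2)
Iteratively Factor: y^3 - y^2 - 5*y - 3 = (y + 1)*(y^2 - 2*y - 3) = (y + 1)^2*(y - 3)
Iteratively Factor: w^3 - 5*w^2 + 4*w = (w - 4)*(w^2 - w) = w*(w - 4)*(w - 1)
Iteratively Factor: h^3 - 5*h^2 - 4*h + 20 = (h - 2)*(h^2 - 3*h - 10) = (h - 5)*(h - 2)*(h + 2)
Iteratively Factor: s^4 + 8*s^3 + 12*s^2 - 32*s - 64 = (s + 2)*(s^3 + 6*s^2 - 32) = (s - 2)*(s + 2)*(s^2 + 8*s + 16) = (s - 2)*(s + 2)*(s + 4)*(s + 4)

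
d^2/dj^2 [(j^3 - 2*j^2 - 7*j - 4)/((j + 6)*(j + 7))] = 4*(73*j^3 + 939*j^2 + 3009*j - 107)/(j^6 + 39*j^5 + 633*j^4 + 5473*j^3 + 26586*j^2 + 68796*j + 74088)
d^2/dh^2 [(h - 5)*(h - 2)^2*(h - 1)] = 12*h^2 - 60*h + 66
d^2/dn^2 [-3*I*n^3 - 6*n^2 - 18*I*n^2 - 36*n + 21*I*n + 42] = -18*I*n - 12 - 36*I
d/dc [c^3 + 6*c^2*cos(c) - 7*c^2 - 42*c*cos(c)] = -6*c^2*sin(c) + 3*c^2 + 42*c*sin(c) + 12*c*cos(c) - 14*c - 42*cos(c)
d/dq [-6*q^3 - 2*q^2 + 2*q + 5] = -18*q^2 - 4*q + 2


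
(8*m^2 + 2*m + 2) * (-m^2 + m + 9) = -8*m^4 + 6*m^3 + 72*m^2 + 20*m + 18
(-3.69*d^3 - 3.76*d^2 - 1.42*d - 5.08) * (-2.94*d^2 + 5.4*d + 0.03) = 10.8486*d^5 - 8.8716*d^4 - 16.2399*d^3 + 7.1544*d^2 - 27.4746*d - 0.1524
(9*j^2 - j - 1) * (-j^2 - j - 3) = -9*j^4 - 8*j^3 - 25*j^2 + 4*j + 3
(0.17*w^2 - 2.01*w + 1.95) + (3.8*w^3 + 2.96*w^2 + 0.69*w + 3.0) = 3.8*w^3 + 3.13*w^2 - 1.32*w + 4.95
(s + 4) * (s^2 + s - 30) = s^3 + 5*s^2 - 26*s - 120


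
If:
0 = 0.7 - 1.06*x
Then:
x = 0.66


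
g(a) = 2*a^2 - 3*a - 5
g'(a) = 4*a - 3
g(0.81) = -6.12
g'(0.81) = 0.24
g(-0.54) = -2.80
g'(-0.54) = -5.16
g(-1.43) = 3.38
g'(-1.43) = -8.72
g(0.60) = -6.08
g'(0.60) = -0.60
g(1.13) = -5.84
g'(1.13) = 1.52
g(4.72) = 25.40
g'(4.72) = 15.88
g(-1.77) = 6.58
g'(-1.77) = -10.08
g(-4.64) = 51.98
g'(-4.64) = -21.56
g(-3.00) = 22.00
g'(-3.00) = -15.00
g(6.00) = 49.00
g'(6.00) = 21.00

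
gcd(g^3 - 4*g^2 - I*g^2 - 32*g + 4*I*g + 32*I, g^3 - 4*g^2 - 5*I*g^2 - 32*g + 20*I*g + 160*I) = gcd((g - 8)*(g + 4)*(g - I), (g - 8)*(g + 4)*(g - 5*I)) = g^2 - 4*g - 32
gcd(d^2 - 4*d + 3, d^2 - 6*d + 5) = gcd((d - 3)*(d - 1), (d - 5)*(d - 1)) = d - 1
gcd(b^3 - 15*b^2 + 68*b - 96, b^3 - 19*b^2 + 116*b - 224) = b^2 - 12*b + 32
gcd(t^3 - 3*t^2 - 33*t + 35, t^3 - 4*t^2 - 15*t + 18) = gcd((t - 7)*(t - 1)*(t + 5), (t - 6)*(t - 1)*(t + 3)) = t - 1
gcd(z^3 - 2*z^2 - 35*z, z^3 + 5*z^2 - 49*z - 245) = z^2 - 2*z - 35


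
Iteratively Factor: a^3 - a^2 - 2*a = (a + 1)*(a^2 - 2*a) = (a - 2)*(a + 1)*(a)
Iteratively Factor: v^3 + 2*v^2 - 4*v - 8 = (v - 2)*(v^2 + 4*v + 4) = (v - 2)*(v + 2)*(v + 2)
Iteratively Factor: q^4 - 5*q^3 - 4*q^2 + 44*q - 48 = (q - 2)*(q^3 - 3*q^2 - 10*q + 24) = (q - 2)*(q + 3)*(q^2 - 6*q + 8) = (q - 4)*(q - 2)*(q + 3)*(q - 2)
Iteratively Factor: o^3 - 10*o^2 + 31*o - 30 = (o - 3)*(o^2 - 7*o + 10) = (o - 5)*(o - 3)*(o - 2)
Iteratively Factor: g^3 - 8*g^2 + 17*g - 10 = (g - 1)*(g^2 - 7*g + 10) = (g - 2)*(g - 1)*(g - 5)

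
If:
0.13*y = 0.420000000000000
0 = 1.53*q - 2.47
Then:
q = 1.61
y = 3.23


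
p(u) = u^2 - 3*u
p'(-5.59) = -14.18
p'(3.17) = 3.34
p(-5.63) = 48.59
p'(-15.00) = -33.00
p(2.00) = -2.00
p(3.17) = 0.54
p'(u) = 2*u - 3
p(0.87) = -1.85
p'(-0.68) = -4.36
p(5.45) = 13.35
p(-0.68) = 2.50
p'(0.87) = -1.26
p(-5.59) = 48.02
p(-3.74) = 25.21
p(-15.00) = 270.00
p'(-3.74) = -10.48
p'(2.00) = 1.00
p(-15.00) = 270.00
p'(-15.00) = -33.00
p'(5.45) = 7.90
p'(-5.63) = -14.26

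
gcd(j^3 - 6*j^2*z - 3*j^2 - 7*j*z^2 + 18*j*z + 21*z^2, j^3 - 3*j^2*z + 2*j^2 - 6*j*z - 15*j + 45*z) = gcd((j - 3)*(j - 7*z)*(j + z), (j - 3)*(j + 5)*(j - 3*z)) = j - 3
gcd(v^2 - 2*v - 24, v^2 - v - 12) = 1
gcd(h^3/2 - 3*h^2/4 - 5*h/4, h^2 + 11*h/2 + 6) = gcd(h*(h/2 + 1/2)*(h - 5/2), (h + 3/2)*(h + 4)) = 1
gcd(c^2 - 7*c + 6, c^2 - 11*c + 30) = c - 6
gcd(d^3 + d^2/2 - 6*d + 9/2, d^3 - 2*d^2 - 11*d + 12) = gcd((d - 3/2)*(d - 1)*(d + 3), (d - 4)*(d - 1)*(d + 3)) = d^2 + 2*d - 3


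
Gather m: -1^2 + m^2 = m^2 - 1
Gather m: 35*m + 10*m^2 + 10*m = 10*m^2 + 45*m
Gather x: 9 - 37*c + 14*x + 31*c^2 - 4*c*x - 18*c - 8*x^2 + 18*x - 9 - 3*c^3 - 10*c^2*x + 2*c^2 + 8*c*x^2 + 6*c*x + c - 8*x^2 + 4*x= -3*c^3 + 33*c^2 - 54*c + x^2*(8*c - 16) + x*(-10*c^2 + 2*c + 36)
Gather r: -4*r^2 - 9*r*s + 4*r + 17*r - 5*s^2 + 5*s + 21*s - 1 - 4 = -4*r^2 + r*(21 - 9*s) - 5*s^2 + 26*s - 5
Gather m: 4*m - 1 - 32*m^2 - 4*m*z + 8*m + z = -32*m^2 + m*(12 - 4*z) + z - 1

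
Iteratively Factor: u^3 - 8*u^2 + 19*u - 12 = (u - 1)*(u^2 - 7*u + 12) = (u - 3)*(u - 1)*(u - 4)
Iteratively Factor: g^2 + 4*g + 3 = (g + 1)*(g + 3)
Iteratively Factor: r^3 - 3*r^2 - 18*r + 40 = (r - 5)*(r^2 + 2*r - 8) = (r - 5)*(r + 4)*(r - 2)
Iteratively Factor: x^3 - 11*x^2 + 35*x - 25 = (x - 1)*(x^2 - 10*x + 25) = (x - 5)*(x - 1)*(x - 5)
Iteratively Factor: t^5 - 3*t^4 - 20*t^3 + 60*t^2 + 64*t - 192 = (t - 2)*(t^4 - t^3 - 22*t^2 + 16*t + 96) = (t - 3)*(t - 2)*(t^3 + 2*t^2 - 16*t - 32) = (t - 4)*(t - 3)*(t - 2)*(t^2 + 6*t + 8) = (t - 4)*(t - 3)*(t - 2)*(t + 2)*(t + 4)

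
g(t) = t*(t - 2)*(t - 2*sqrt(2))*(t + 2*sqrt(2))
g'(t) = t*(t - 2)*(t - 2*sqrt(2)) + t*(t - 2)*(t + 2*sqrt(2)) + t*(t - 2*sqrt(2))*(t + 2*sqrt(2)) + (t - 2)*(t - 2*sqrt(2))*(t + 2*sqrt(2)) = 4*t^3 - 6*t^2 - 16*t + 16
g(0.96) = 7.07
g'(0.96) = -1.35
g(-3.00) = 15.00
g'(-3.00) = -98.00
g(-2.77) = -4.32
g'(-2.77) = -70.73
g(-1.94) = -32.38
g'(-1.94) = -4.75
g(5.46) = 412.06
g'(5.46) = 400.86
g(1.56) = 3.82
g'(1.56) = -8.38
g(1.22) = 6.20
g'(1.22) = -5.19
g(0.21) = 2.99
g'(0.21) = 12.41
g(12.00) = 16320.00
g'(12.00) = 5872.00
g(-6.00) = 1344.00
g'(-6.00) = -968.00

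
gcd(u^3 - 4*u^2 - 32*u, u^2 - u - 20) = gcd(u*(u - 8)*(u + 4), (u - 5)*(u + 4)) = u + 4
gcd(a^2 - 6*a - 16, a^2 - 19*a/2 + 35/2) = 1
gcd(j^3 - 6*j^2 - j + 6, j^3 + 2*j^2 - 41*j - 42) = j^2 - 5*j - 6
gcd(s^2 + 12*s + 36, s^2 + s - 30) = s + 6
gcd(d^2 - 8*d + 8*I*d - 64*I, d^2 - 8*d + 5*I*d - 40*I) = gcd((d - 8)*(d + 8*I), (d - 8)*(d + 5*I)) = d - 8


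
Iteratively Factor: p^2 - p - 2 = (p + 1)*(p - 2)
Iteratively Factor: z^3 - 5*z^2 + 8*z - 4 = (z - 2)*(z^2 - 3*z + 2) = (z - 2)*(z - 1)*(z - 2)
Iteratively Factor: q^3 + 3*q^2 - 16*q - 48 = (q + 3)*(q^2 - 16) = (q - 4)*(q + 3)*(q + 4)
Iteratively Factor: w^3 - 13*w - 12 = (w + 3)*(w^2 - 3*w - 4) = (w - 4)*(w + 3)*(w + 1)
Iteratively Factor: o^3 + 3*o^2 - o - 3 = (o + 3)*(o^2 - 1) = (o - 1)*(o + 3)*(o + 1)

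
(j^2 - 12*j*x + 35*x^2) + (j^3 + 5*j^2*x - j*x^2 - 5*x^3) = j^3 + 5*j^2*x + j^2 - j*x^2 - 12*j*x - 5*x^3 + 35*x^2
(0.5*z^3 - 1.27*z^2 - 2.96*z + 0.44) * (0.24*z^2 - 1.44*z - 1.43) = 0.12*z^5 - 1.0248*z^4 + 0.4034*z^3 + 6.1841*z^2 + 3.5992*z - 0.6292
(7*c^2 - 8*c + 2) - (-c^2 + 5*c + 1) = 8*c^2 - 13*c + 1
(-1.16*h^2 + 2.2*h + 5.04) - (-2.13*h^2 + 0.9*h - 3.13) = 0.97*h^2 + 1.3*h + 8.17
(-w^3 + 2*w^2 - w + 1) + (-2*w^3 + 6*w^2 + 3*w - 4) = -3*w^3 + 8*w^2 + 2*w - 3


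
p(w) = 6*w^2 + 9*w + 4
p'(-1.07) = -3.84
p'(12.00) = 153.00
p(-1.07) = 1.24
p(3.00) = 85.00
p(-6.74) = 215.91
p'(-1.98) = -14.76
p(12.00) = 976.00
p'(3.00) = 45.00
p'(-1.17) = -5.04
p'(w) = 12*w + 9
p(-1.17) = 1.68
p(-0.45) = 1.16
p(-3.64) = 50.74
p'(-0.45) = 3.60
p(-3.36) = 41.50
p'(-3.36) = -31.32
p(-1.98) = 9.70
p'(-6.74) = -71.88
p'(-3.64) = -34.68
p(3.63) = 115.73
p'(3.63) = 52.56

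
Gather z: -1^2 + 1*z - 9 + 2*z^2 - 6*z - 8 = 2*z^2 - 5*z - 18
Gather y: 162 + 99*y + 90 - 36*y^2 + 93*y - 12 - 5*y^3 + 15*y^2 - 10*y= -5*y^3 - 21*y^2 + 182*y + 240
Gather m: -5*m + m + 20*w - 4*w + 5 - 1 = -4*m + 16*w + 4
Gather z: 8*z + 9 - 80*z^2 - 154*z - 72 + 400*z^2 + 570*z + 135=320*z^2 + 424*z + 72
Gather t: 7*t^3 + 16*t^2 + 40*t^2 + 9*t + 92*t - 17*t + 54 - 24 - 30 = 7*t^3 + 56*t^2 + 84*t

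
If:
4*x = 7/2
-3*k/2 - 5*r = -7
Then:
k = 14/3 - 10*r/3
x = 7/8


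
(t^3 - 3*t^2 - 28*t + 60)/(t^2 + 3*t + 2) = (t^3 - 3*t^2 - 28*t + 60)/(t^2 + 3*t + 2)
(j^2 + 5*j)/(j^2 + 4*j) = (j + 5)/(j + 4)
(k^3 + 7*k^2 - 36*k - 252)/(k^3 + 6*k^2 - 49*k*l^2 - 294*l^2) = (k^2 + k - 42)/(k^2 - 49*l^2)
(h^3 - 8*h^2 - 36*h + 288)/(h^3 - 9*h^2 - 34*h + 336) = (h - 6)/(h - 7)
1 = 1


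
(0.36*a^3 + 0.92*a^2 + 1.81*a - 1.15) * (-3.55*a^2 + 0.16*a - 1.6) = -1.278*a^5 - 3.2084*a^4 - 6.8543*a^3 + 2.9001*a^2 - 3.08*a + 1.84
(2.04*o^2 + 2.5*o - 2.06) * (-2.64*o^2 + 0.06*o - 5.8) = -5.3856*o^4 - 6.4776*o^3 - 6.2436*o^2 - 14.6236*o + 11.948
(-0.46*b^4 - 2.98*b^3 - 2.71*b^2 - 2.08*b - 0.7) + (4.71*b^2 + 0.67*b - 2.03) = -0.46*b^4 - 2.98*b^3 + 2.0*b^2 - 1.41*b - 2.73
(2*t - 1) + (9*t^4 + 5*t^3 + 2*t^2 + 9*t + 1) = 9*t^4 + 5*t^3 + 2*t^2 + 11*t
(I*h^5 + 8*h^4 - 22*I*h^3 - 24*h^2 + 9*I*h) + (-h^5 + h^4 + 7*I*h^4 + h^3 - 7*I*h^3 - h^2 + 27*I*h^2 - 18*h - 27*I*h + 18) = -h^5 + I*h^5 + 9*h^4 + 7*I*h^4 + h^3 - 29*I*h^3 - 25*h^2 + 27*I*h^2 - 18*h - 18*I*h + 18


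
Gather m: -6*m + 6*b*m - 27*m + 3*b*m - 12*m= m*(9*b - 45)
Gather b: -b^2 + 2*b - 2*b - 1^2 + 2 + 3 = 4 - b^2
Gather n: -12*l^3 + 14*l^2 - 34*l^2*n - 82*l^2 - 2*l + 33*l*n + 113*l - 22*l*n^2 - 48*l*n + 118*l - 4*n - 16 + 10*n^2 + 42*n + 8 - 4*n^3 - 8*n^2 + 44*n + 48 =-12*l^3 - 68*l^2 + 229*l - 4*n^3 + n^2*(2 - 22*l) + n*(-34*l^2 - 15*l + 82) + 40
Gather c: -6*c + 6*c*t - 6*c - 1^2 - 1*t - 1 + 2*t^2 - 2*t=c*(6*t - 12) + 2*t^2 - 3*t - 2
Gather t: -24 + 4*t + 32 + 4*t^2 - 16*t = 4*t^2 - 12*t + 8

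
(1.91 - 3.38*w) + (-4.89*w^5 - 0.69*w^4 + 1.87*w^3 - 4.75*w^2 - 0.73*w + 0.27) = -4.89*w^5 - 0.69*w^4 + 1.87*w^3 - 4.75*w^2 - 4.11*w + 2.18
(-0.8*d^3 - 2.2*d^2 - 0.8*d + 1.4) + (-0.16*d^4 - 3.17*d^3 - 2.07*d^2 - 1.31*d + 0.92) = -0.16*d^4 - 3.97*d^3 - 4.27*d^2 - 2.11*d + 2.32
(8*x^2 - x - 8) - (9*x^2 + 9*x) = -x^2 - 10*x - 8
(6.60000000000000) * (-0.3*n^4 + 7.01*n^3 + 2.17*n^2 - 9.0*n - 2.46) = -1.98*n^4 + 46.266*n^3 + 14.322*n^2 - 59.4*n - 16.236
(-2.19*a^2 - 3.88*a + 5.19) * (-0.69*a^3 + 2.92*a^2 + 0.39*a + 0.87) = 1.5111*a^5 - 3.7176*a^4 - 15.7648*a^3 + 11.7363*a^2 - 1.3515*a + 4.5153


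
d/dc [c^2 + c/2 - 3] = 2*c + 1/2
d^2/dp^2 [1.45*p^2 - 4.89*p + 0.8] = 2.90000000000000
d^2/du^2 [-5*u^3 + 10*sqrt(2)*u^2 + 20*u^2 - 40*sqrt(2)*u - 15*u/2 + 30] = -30*u + 20*sqrt(2) + 40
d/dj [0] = 0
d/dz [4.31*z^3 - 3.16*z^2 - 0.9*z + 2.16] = 12.93*z^2 - 6.32*z - 0.9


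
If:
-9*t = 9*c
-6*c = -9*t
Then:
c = 0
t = 0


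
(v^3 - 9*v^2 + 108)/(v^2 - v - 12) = (v^2 - 12*v + 36)/(v - 4)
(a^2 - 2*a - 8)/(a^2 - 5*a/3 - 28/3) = 3*(a + 2)/(3*a + 7)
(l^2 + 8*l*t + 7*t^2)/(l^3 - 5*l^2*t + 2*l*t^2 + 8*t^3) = (l + 7*t)/(l^2 - 6*l*t + 8*t^2)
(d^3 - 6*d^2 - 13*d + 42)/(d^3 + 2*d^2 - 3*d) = (d^2 - 9*d + 14)/(d*(d - 1))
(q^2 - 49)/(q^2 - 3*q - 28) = (q + 7)/(q + 4)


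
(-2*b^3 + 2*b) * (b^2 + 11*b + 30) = -2*b^5 - 22*b^4 - 58*b^3 + 22*b^2 + 60*b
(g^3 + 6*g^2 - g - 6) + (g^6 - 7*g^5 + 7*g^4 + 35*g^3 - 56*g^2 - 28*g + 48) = g^6 - 7*g^5 + 7*g^4 + 36*g^3 - 50*g^2 - 29*g + 42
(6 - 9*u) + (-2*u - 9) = -11*u - 3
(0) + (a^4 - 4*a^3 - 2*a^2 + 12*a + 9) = a^4 - 4*a^3 - 2*a^2 + 12*a + 9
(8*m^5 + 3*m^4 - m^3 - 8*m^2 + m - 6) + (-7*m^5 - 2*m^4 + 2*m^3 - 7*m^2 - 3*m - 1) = m^5 + m^4 + m^3 - 15*m^2 - 2*m - 7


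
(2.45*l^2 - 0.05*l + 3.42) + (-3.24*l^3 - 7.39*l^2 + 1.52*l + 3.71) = -3.24*l^3 - 4.94*l^2 + 1.47*l + 7.13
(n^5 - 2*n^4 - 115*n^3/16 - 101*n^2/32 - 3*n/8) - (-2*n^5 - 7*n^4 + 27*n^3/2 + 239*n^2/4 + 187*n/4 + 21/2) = 3*n^5 + 5*n^4 - 331*n^3/16 - 2013*n^2/32 - 377*n/8 - 21/2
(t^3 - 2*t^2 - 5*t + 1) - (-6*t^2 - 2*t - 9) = t^3 + 4*t^2 - 3*t + 10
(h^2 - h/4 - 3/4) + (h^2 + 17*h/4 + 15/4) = 2*h^2 + 4*h + 3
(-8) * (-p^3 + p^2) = 8*p^3 - 8*p^2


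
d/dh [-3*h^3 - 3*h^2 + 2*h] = -9*h^2 - 6*h + 2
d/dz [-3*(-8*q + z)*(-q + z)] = 27*q - 6*z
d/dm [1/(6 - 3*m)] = 1/(3*(m - 2)^2)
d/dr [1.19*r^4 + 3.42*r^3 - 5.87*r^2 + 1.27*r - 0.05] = 4.76*r^3 + 10.26*r^2 - 11.74*r + 1.27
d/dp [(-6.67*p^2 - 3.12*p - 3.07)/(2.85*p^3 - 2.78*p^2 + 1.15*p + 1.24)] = (19.0095*p^4 + 17.784*p^3 + 9.9044*p^2 - 33.6108*p - 0.338300000000001)/(8.1225*p^6 - 15.846*p^5 + 14.2834*p^4 + 0.674000000000001*p^3 - 5.5719*p^2 + 2.852*p + 1.5376)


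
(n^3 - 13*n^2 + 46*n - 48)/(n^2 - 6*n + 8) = (n^2 - 11*n + 24)/(n - 4)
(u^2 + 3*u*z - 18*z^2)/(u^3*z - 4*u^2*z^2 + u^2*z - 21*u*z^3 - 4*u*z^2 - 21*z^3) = (-u^2 - 3*u*z + 18*z^2)/(z*(-u^3 + 4*u^2*z - u^2 + 21*u*z^2 + 4*u*z + 21*z^2))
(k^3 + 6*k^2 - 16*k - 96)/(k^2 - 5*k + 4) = (k^2 + 10*k + 24)/(k - 1)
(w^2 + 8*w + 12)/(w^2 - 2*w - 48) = (w + 2)/(w - 8)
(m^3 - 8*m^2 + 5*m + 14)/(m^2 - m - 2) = m - 7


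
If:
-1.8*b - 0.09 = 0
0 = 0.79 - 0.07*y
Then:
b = -0.05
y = 11.29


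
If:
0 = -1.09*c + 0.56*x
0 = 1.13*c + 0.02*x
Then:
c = 0.00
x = 0.00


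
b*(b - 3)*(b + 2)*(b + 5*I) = b^4 - b^3 + 5*I*b^3 - 6*b^2 - 5*I*b^2 - 30*I*b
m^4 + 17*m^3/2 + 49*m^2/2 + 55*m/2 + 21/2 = (m + 1)^2*(m + 3)*(m + 7/2)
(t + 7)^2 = t^2 + 14*t + 49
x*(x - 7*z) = x^2 - 7*x*z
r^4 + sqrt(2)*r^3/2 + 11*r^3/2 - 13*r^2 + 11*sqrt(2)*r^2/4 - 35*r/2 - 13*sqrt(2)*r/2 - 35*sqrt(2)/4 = (r - 5/2)*(r + 1)*(r + 7)*(r + sqrt(2)/2)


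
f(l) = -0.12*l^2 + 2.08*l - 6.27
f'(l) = 2.08 - 0.24*l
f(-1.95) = -10.78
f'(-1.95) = 2.55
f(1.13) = -4.07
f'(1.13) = 1.81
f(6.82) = 2.33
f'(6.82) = 0.44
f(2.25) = -2.20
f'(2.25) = 1.54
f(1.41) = -3.58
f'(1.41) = 1.74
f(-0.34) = -6.99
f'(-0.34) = 2.16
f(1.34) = -3.70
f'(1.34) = 1.76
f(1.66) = -3.15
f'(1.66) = 1.68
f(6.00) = 1.89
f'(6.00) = 0.64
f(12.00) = 1.41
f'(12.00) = -0.80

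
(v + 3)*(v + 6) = v^2 + 9*v + 18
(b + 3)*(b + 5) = b^2 + 8*b + 15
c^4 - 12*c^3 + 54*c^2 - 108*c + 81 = (c - 3)^4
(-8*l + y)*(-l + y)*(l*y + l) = 8*l^3*y + 8*l^3 - 9*l^2*y^2 - 9*l^2*y + l*y^3 + l*y^2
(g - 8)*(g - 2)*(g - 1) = g^3 - 11*g^2 + 26*g - 16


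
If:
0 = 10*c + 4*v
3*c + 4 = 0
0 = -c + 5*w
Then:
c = -4/3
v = 10/3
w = -4/15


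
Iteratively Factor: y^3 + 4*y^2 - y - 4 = (y + 4)*(y^2 - 1) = (y - 1)*(y + 4)*(y + 1)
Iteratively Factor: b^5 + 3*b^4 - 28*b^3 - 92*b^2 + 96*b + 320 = (b - 5)*(b^4 + 8*b^3 + 12*b^2 - 32*b - 64) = (b - 5)*(b + 4)*(b^3 + 4*b^2 - 4*b - 16) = (b - 5)*(b - 2)*(b + 4)*(b^2 + 6*b + 8) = (b - 5)*(b - 2)*(b + 4)^2*(b + 2)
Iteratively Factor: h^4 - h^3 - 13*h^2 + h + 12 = (h + 3)*(h^3 - 4*h^2 - h + 4) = (h - 1)*(h + 3)*(h^2 - 3*h - 4) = (h - 4)*(h - 1)*(h + 3)*(h + 1)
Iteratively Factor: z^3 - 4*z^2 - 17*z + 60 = (z + 4)*(z^2 - 8*z + 15) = (z - 3)*(z + 4)*(z - 5)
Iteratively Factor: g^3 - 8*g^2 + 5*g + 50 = (g - 5)*(g^2 - 3*g - 10) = (g - 5)^2*(g + 2)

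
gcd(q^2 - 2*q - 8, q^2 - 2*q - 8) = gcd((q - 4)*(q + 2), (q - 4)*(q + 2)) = q^2 - 2*q - 8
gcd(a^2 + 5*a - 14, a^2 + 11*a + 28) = a + 7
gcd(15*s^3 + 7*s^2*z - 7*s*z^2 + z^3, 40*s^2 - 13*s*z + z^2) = -5*s + z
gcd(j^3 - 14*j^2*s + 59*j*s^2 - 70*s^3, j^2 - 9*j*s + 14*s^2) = j^2 - 9*j*s + 14*s^2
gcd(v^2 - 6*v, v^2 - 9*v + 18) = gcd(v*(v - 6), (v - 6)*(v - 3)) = v - 6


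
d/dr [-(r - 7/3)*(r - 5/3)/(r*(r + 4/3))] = 2*(-72*r^2 + 105*r + 70)/(3*r^2*(9*r^2 + 24*r + 16))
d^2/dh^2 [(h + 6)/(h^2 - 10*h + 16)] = 2*((4 - 3*h)*(h^2 - 10*h + 16) + 4*(h - 5)^2*(h + 6))/(h^2 - 10*h + 16)^3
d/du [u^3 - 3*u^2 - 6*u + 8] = 3*u^2 - 6*u - 6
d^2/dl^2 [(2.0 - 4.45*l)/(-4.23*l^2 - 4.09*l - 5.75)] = ((4.45*l - 2.0)*(8.46*l + 4.09)*(16.92*l + 8.18) - (112.941*l + 19.481)*(4.23*l^2 + 4.09*l + 5.75))/(4.23*l^2 + 4.09*l + 5.75)^3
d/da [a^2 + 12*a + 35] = 2*a + 12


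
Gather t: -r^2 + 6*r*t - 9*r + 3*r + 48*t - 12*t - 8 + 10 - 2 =-r^2 - 6*r + t*(6*r + 36)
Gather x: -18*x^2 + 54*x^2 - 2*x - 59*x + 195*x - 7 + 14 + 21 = 36*x^2 + 134*x + 28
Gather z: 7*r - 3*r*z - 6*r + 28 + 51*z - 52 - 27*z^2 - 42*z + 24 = r - 27*z^2 + z*(9 - 3*r)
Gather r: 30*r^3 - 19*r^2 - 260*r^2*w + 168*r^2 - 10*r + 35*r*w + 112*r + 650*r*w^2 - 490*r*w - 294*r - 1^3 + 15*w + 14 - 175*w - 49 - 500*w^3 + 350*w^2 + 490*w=30*r^3 + r^2*(149 - 260*w) + r*(650*w^2 - 455*w - 192) - 500*w^3 + 350*w^2 + 330*w - 36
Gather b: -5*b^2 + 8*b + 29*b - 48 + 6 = -5*b^2 + 37*b - 42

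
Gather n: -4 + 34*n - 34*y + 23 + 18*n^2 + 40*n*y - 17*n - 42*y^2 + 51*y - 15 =18*n^2 + n*(40*y + 17) - 42*y^2 + 17*y + 4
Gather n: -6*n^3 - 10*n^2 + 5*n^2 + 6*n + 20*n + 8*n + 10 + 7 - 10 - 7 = -6*n^3 - 5*n^2 + 34*n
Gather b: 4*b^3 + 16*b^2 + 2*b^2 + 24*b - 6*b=4*b^3 + 18*b^2 + 18*b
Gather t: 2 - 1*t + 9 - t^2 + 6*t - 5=-t^2 + 5*t + 6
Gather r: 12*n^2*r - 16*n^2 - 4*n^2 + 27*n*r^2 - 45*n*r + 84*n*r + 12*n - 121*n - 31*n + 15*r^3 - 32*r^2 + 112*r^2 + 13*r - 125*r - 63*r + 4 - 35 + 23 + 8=-20*n^2 - 140*n + 15*r^3 + r^2*(27*n + 80) + r*(12*n^2 + 39*n - 175)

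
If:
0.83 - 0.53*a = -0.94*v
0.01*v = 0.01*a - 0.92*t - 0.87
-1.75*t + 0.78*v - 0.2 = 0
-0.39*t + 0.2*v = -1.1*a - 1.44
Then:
No Solution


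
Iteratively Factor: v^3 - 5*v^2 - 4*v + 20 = (v - 2)*(v^2 - 3*v - 10) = (v - 2)*(v + 2)*(v - 5)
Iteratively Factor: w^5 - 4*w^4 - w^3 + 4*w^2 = (w)*(w^4 - 4*w^3 - w^2 + 4*w) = w*(w + 1)*(w^3 - 5*w^2 + 4*w) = w*(w - 1)*(w + 1)*(w^2 - 4*w) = w^2*(w - 1)*(w + 1)*(w - 4)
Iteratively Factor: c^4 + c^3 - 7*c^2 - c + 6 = (c - 2)*(c^3 + 3*c^2 - c - 3) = (c - 2)*(c + 3)*(c^2 - 1) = (c - 2)*(c + 1)*(c + 3)*(c - 1)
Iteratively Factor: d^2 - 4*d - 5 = (d + 1)*(d - 5)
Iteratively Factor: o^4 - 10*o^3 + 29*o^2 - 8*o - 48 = (o - 4)*(o^3 - 6*o^2 + 5*o + 12) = (o - 4)*(o + 1)*(o^2 - 7*o + 12) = (o - 4)^2*(o + 1)*(o - 3)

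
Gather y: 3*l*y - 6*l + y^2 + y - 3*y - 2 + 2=-6*l + y^2 + y*(3*l - 2)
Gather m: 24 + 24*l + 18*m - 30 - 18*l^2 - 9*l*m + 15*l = -18*l^2 + 39*l + m*(18 - 9*l) - 6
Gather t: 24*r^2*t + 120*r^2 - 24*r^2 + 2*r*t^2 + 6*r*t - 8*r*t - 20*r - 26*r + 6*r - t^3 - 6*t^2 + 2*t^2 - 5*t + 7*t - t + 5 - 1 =96*r^2 - 40*r - t^3 + t^2*(2*r - 4) + t*(24*r^2 - 2*r + 1) + 4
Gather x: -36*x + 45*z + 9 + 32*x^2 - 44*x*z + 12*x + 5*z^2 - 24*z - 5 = 32*x^2 + x*(-44*z - 24) + 5*z^2 + 21*z + 4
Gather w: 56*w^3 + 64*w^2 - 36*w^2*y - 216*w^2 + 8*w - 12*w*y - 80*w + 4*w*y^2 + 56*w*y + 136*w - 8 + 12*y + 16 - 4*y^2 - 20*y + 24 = 56*w^3 + w^2*(-36*y - 152) + w*(4*y^2 + 44*y + 64) - 4*y^2 - 8*y + 32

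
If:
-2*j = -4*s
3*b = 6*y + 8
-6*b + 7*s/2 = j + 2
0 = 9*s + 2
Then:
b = -7/18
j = -4/9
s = -2/9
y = -55/36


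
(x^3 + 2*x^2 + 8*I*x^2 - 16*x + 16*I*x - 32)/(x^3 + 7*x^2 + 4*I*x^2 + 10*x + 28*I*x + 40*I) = (x + 4*I)/(x + 5)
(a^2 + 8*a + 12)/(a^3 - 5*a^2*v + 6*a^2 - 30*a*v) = (-a - 2)/(a*(-a + 5*v))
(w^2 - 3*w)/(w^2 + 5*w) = (w - 3)/(w + 5)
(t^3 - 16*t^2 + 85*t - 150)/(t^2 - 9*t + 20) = (t^2 - 11*t + 30)/(t - 4)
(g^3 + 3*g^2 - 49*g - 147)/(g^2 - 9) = (g^2 - 49)/(g - 3)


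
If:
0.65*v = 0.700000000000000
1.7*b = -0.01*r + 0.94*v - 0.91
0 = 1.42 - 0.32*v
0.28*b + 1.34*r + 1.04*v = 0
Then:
No Solution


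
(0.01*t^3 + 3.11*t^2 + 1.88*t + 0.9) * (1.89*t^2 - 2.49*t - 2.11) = 0.0189*t^5 + 5.853*t^4 - 4.2118*t^3 - 9.5423*t^2 - 6.2078*t - 1.899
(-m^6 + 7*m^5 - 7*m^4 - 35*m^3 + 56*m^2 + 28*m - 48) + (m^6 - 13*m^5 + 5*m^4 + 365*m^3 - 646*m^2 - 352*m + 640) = -6*m^5 - 2*m^4 + 330*m^3 - 590*m^2 - 324*m + 592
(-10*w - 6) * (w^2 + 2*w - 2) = -10*w^3 - 26*w^2 + 8*w + 12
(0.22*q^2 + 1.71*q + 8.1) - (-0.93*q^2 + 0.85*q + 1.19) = 1.15*q^2 + 0.86*q + 6.91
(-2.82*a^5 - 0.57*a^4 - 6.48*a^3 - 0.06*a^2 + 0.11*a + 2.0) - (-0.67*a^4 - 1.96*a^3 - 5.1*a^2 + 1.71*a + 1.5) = -2.82*a^5 + 0.1*a^4 - 4.52*a^3 + 5.04*a^2 - 1.6*a + 0.5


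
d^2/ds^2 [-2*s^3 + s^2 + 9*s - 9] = 2 - 12*s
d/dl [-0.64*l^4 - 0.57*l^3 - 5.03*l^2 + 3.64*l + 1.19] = -2.56*l^3 - 1.71*l^2 - 10.06*l + 3.64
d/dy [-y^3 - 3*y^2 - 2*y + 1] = -3*y^2 - 6*y - 2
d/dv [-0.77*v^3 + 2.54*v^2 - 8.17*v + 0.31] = -2.31*v^2 + 5.08*v - 8.17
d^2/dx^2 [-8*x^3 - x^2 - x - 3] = -48*x - 2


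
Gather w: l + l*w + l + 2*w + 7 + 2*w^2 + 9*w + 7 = 2*l + 2*w^2 + w*(l + 11) + 14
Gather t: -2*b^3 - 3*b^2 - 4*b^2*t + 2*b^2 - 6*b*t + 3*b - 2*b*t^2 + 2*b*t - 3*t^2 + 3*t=-2*b^3 - b^2 + 3*b + t^2*(-2*b - 3) + t*(-4*b^2 - 4*b + 3)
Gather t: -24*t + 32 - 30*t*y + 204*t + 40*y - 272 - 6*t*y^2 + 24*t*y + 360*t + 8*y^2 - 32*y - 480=t*(-6*y^2 - 6*y + 540) + 8*y^2 + 8*y - 720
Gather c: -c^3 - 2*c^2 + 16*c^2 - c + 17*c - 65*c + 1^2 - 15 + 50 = -c^3 + 14*c^2 - 49*c + 36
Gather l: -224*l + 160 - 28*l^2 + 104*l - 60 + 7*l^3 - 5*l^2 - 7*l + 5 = 7*l^3 - 33*l^2 - 127*l + 105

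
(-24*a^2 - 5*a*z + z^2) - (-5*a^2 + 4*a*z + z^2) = -19*a^2 - 9*a*z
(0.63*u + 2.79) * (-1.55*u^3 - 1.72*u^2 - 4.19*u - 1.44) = -0.9765*u^4 - 5.4081*u^3 - 7.4385*u^2 - 12.5973*u - 4.0176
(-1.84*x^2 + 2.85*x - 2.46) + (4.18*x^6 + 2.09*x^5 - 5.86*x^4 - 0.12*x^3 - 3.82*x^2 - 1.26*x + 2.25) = 4.18*x^6 + 2.09*x^5 - 5.86*x^4 - 0.12*x^3 - 5.66*x^2 + 1.59*x - 0.21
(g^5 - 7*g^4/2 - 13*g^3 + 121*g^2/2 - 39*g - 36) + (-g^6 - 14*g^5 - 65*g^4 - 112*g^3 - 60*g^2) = -g^6 - 13*g^5 - 137*g^4/2 - 125*g^3 + g^2/2 - 39*g - 36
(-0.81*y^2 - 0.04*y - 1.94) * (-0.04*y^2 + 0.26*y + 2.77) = 0.0324*y^4 - 0.209*y^3 - 2.1765*y^2 - 0.6152*y - 5.3738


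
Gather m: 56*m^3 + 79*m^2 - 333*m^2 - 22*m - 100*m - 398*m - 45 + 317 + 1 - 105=56*m^3 - 254*m^2 - 520*m + 168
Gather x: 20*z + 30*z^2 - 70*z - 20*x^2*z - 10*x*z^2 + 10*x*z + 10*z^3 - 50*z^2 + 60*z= -20*x^2*z + x*(-10*z^2 + 10*z) + 10*z^3 - 20*z^2 + 10*z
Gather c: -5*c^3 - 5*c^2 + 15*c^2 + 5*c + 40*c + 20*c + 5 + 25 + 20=-5*c^3 + 10*c^2 + 65*c + 50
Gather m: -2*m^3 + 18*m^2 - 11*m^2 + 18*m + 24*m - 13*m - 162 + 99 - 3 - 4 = -2*m^3 + 7*m^2 + 29*m - 70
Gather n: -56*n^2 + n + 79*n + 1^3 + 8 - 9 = -56*n^2 + 80*n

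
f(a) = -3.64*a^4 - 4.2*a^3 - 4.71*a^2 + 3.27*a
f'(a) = -14.56*a^3 - 12.6*a^2 - 9.42*a + 3.27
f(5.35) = -3742.53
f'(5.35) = -2637.35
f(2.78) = -334.96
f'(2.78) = -433.12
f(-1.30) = -13.38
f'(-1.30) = 26.21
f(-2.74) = -163.09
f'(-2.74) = 234.00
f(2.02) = -107.84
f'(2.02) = -187.18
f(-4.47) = -1186.83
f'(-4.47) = 1094.04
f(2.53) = -239.03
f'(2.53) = -337.00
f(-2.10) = -59.53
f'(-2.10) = 102.33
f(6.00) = -5774.58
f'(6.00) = -3651.81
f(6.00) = -5774.58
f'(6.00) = -3651.81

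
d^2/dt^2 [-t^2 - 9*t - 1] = -2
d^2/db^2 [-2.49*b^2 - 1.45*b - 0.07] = -4.98000000000000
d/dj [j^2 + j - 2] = 2*j + 1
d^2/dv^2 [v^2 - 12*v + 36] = 2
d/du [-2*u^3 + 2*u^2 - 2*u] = -6*u^2 + 4*u - 2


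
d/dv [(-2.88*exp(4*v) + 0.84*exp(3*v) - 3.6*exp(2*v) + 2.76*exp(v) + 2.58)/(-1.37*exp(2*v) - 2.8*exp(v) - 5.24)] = (7.8912*exp(5*v) + 23.0412*exp(4*v) + 55.6608*exp(3*v) + 0.6564*exp(2*v) + 44.7972*exp(v) - 7.2384)*exp(v)/(1.8769*exp(4*v) + 7.672*exp(3*v) + 22.1976*exp(2*v) + 29.344*exp(v) + 27.4576)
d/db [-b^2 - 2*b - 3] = -2*b - 2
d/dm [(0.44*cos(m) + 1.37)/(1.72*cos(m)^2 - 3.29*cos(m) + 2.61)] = (0.7568*cos(m)^2 + 4.7128*cos(m) - 5.6557)*sin(m)/(2.9584*cos(m)^4 - 11.3176*cos(m)^3 + 19.8025*cos(m)^2 - 17.1738*cos(m) + 6.8121)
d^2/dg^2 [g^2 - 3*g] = 2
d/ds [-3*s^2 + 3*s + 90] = 3 - 6*s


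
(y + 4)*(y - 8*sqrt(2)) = y^2 - 8*sqrt(2)*y + 4*y - 32*sqrt(2)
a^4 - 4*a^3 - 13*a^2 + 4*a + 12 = (a - 6)*(a - 1)*(a + 1)*(a + 2)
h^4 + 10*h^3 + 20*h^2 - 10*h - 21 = (h - 1)*(h + 1)*(h + 3)*(h + 7)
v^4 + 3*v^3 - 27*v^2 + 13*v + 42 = (v - 3)*(v - 2)*(v + 1)*(v + 7)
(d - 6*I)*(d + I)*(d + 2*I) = d^3 - 3*I*d^2 + 16*d + 12*I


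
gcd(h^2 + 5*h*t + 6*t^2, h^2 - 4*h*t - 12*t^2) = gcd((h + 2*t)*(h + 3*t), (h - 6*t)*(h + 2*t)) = h + 2*t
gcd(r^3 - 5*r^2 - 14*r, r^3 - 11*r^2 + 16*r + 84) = r^2 - 5*r - 14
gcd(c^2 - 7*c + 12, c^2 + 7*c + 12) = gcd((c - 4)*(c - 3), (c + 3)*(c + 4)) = 1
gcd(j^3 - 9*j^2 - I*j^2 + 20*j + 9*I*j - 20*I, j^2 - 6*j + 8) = j - 4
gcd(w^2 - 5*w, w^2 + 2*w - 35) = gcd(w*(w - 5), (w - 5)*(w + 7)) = w - 5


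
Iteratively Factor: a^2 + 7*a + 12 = (a + 4)*(a + 3)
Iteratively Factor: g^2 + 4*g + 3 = (g + 1)*(g + 3)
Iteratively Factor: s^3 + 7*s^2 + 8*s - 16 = (s + 4)*(s^2 + 3*s - 4) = (s + 4)^2*(s - 1)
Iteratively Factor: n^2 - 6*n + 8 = (n - 4)*(n - 2)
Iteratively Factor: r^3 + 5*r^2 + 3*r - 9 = (r - 1)*(r^2 + 6*r + 9) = (r - 1)*(r + 3)*(r + 3)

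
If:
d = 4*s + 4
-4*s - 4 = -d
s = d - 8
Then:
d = 28/3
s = 4/3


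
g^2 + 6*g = g*(g + 6)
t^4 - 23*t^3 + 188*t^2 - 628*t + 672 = (t - 8)*(t - 7)*(t - 6)*(t - 2)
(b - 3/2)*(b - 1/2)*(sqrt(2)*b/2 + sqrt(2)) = sqrt(2)*b^3/2 - 13*sqrt(2)*b/8 + 3*sqrt(2)/4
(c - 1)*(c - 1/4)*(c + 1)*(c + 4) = c^4 + 15*c^3/4 - 2*c^2 - 15*c/4 + 1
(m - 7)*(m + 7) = m^2 - 49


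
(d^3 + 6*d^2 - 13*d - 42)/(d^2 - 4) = (d^2 + 4*d - 21)/(d - 2)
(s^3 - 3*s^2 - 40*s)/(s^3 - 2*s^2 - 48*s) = (s + 5)/(s + 6)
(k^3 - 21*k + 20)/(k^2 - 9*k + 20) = (k^2 + 4*k - 5)/(k - 5)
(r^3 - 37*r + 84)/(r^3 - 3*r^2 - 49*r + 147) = (r - 4)/(r - 7)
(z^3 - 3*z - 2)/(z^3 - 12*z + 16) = (z^3 - 3*z - 2)/(z^3 - 12*z + 16)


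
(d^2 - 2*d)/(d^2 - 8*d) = (d - 2)/(d - 8)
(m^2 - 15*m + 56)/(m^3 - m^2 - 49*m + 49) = (m - 8)/(m^2 + 6*m - 7)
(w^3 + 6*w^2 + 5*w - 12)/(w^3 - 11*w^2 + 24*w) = (w^3 + 6*w^2 + 5*w - 12)/(w*(w^2 - 11*w + 24))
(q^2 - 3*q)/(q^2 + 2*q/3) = 3*(q - 3)/(3*q + 2)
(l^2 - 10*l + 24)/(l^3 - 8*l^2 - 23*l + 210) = (l - 4)/(l^2 - 2*l - 35)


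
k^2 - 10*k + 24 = (k - 6)*(k - 4)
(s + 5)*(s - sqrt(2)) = s^2 - sqrt(2)*s + 5*s - 5*sqrt(2)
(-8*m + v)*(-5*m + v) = 40*m^2 - 13*m*v + v^2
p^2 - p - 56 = (p - 8)*(p + 7)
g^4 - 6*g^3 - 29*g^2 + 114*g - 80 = (g - 8)*(g - 2)*(g - 1)*(g + 5)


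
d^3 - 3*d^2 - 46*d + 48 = (d - 8)*(d - 1)*(d + 6)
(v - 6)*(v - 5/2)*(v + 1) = v^3 - 15*v^2/2 + 13*v/2 + 15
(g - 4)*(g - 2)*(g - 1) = g^3 - 7*g^2 + 14*g - 8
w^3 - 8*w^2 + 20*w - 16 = (w - 4)*(w - 2)^2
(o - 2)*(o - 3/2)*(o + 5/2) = o^3 - o^2 - 23*o/4 + 15/2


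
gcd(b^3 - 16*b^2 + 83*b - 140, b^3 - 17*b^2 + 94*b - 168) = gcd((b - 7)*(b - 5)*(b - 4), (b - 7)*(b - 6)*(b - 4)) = b^2 - 11*b + 28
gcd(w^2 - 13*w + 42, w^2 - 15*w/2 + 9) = w - 6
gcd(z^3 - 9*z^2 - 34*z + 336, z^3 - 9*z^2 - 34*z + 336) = z^3 - 9*z^2 - 34*z + 336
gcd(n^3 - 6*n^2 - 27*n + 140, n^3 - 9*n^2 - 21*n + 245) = n^2 - 2*n - 35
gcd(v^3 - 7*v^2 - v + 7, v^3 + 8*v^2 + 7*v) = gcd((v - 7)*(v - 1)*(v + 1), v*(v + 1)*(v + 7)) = v + 1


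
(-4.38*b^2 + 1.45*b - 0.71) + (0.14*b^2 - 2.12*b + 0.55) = -4.24*b^2 - 0.67*b - 0.16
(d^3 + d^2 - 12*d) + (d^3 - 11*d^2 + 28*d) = 2*d^3 - 10*d^2 + 16*d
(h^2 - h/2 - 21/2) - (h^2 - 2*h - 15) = 3*h/2 + 9/2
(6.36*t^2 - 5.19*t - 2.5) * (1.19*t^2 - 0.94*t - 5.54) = 7.5684*t^4 - 12.1545*t^3 - 33.3308*t^2 + 31.1026*t + 13.85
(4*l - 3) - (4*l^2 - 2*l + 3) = -4*l^2 + 6*l - 6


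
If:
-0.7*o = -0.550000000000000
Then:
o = 0.79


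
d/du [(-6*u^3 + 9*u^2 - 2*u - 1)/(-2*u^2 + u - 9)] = (12*u^4 - 12*u^3 + 167*u^2 - 166*u + 19)/(4*u^4 - 4*u^3 + 37*u^2 - 18*u + 81)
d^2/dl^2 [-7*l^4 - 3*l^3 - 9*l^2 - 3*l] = -84*l^2 - 18*l - 18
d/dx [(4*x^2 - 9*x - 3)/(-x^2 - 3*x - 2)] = (-21*x^2 - 22*x + 9)/(x^4 + 6*x^3 + 13*x^2 + 12*x + 4)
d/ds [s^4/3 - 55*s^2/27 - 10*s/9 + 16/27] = 4*s^3/3 - 110*s/27 - 10/9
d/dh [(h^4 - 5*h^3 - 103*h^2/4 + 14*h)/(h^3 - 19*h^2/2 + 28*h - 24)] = (4*h^5 - 60*h^4 + 389*h^3 - 60*h^2 - 1152*h + 336)/(4*h^5 - 60*h^4 + 345*h^3 - 940*h^2 + 1200*h - 576)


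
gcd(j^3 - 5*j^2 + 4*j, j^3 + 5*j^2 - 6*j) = j^2 - j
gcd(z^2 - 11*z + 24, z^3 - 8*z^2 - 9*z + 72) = z^2 - 11*z + 24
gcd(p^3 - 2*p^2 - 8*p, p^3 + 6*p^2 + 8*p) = p^2 + 2*p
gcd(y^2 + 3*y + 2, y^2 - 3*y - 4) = y + 1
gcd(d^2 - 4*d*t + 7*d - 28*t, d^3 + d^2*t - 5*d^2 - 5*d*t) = 1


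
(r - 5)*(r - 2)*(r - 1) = r^3 - 8*r^2 + 17*r - 10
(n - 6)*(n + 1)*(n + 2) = n^3 - 3*n^2 - 16*n - 12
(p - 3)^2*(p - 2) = p^3 - 8*p^2 + 21*p - 18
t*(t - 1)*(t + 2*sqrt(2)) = t^3 - t^2 + 2*sqrt(2)*t^2 - 2*sqrt(2)*t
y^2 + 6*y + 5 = (y + 1)*(y + 5)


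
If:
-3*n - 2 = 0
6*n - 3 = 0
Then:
No Solution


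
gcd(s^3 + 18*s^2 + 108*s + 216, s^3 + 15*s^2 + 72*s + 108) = s^2 + 12*s + 36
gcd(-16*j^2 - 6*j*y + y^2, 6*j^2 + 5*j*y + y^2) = 2*j + y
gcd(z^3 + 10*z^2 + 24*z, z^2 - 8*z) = z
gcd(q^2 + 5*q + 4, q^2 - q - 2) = q + 1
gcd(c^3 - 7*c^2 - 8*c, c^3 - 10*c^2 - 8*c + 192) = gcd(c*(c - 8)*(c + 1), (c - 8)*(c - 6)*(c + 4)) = c - 8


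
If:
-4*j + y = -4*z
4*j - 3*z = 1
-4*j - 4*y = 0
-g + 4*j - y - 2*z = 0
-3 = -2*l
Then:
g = 10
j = 4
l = 3/2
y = -4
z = 5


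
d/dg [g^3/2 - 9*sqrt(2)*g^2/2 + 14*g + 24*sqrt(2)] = 3*g^2/2 - 9*sqrt(2)*g + 14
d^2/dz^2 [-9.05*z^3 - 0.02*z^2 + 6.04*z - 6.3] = -54.3*z - 0.04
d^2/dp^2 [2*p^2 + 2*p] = 4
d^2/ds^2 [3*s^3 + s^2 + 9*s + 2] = 18*s + 2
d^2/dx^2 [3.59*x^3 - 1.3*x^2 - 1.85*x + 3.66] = 21.54*x - 2.6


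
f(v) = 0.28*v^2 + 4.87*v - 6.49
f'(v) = 0.56*v + 4.87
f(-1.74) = -14.12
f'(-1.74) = 3.90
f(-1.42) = -12.84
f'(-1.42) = 4.07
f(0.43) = -4.34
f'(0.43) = 5.11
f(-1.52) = -13.25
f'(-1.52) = 4.02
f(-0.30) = -7.93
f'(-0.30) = 4.70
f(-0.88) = -10.56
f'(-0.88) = 4.38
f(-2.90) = -18.26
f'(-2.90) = 3.25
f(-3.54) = -20.22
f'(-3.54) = 2.89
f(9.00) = 60.02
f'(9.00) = 9.91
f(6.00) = 32.81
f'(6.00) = 8.23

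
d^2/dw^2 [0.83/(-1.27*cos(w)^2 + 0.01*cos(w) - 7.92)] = (5.354828*(1 - cos(w)^2)^2 - 0.031623*cos(w)^3 - 30.716391*cos(w)^2 + 0.128982*cos(w) + 11.34195)/(1.27*cos(w)^2 - 0.01*cos(w) + 7.92)^3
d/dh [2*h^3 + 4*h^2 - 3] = 2*h*(3*h + 4)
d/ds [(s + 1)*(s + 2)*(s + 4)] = 3*s^2 + 14*s + 14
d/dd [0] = 0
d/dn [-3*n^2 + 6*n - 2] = 6 - 6*n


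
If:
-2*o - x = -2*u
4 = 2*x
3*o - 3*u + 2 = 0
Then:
No Solution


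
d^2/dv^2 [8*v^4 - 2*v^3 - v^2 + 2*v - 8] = 96*v^2 - 12*v - 2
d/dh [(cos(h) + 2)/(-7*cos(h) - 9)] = -5*sin(h)/(7*cos(h) + 9)^2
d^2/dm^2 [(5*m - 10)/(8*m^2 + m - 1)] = 10*(3*(5 - 8*m)*(8*m^2 + m - 1) + (m - 2)*(16*m + 1)^2)/(8*m^2 + m - 1)^3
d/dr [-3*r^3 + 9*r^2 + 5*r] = -9*r^2 + 18*r + 5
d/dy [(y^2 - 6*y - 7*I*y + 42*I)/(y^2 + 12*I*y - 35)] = (y^2*(6 + 19*I) + y*(-70 - 84*I) + 714 + 245*I)/(y^4 + 24*I*y^3 - 214*y^2 - 840*I*y + 1225)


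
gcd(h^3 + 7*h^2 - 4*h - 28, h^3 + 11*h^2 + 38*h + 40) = h + 2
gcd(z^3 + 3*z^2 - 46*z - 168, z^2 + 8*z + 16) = z + 4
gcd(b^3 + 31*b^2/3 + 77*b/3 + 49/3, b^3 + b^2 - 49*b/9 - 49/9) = b^2 + 10*b/3 + 7/3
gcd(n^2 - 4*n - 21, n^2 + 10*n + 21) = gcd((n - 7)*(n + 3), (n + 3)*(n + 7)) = n + 3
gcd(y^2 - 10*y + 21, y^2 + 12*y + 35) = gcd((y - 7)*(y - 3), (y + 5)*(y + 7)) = 1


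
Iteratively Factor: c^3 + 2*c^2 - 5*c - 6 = (c + 1)*(c^2 + c - 6) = (c - 2)*(c + 1)*(c + 3)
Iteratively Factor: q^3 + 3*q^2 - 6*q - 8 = (q - 2)*(q^2 + 5*q + 4) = (q - 2)*(q + 4)*(q + 1)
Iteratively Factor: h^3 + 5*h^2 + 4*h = (h + 1)*(h^2 + 4*h) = h*(h + 1)*(h + 4)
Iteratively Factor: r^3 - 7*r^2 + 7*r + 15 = (r - 3)*(r^2 - 4*r - 5) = (r - 3)*(r + 1)*(r - 5)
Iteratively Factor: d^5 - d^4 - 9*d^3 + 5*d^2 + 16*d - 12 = (d + 2)*(d^4 - 3*d^3 - 3*d^2 + 11*d - 6) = (d - 1)*(d + 2)*(d^3 - 2*d^2 - 5*d + 6) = (d - 1)*(d + 2)^2*(d^2 - 4*d + 3) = (d - 1)^2*(d + 2)^2*(d - 3)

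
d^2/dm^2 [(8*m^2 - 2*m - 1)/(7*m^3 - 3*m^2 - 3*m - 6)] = 2*(392*m^6 - 294*m^5 + 336*m^4 + 2388*m^3 - 900*m^2 - 45*m + 333)/(343*m^9 - 441*m^8 - 252*m^7 - 531*m^6 + 864*m^5 + 513*m^4 + 405*m^3 - 486*m^2 - 324*m - 216)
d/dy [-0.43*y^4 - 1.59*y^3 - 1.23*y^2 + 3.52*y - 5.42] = -1.72*y^3 - 4.77*y^2 - 2.46*y + 3.52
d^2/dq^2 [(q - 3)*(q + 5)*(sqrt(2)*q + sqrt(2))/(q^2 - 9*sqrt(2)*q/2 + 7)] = 4*(54*q^3 + 41*sqrt(2)*q^3 - 378*q^2 - 216*sqrt(2)*q^2 + 810*q + 840*sqrt(2)*q - 1638 - 711*sqrt(2))/(4*q^6 - 54*sqrt(2)*q^5 + 570*q^4 - 1485*sqrt(2)*q^3 + 3990*q^2 - 2646*sqrt(2)*q + 1372)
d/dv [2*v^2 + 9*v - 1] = 4*v + 9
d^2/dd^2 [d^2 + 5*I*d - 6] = 2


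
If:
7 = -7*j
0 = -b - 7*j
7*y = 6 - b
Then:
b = 7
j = -1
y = -1/7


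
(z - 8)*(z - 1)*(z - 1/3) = z^3 - 28*z^2/3 + 11*z - 8/3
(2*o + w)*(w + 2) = 2*o*w + 4*o + w^2 + 2*w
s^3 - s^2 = s^2*(s - 1)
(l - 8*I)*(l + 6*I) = l^2 - 2*I*l + 48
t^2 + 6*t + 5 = (t + 1)*(t + 5)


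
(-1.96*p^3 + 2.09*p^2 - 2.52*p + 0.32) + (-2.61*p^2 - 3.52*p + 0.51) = -1.96*p^3 - 0.52*p^2 - 6.04*p + 0.83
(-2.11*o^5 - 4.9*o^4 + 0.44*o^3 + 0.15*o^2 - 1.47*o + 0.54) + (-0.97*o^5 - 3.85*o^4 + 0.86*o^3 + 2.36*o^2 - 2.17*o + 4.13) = -3.08*o^5 - 8.75*o^4 + 1.3*o^3 + 2.51*o^2 - 3.64*o + 4.67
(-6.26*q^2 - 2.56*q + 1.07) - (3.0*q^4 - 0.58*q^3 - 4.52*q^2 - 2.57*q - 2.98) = -3.0*q^4 + 0.58*q^3 - 1.74*q^2 + 0.00999999999999979*q + 4.05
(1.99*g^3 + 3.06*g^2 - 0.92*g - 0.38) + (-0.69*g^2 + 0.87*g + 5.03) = 1.99*g^3 + 2.37*g^2 - 0.05*g + 4.65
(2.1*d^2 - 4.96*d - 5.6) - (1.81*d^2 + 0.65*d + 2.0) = 0.29*d^2 - 5.61*d - 7.6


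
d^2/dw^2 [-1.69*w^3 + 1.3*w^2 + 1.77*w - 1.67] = 2.6 - 10.14*w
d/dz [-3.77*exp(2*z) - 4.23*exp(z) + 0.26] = (-7.54*exp(z) - 4.23)*exp(z)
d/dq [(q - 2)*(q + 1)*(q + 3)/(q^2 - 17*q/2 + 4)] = 4*(q^4 - 17*q^3 + 28*q - 71)/(4*q^4 - 68*q^3 + 321*q^2 - 272*q + 64)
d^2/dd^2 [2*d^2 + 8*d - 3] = 4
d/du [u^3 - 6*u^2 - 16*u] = 3*u^2 - 12*u - 16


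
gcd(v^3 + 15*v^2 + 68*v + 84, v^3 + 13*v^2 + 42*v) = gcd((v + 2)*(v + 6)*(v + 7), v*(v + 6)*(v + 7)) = v^2 + 13*v + 42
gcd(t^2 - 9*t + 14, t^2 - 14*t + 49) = t - 7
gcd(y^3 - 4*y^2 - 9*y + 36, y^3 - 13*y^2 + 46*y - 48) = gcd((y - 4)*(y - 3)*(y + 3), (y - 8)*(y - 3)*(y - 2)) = y - 3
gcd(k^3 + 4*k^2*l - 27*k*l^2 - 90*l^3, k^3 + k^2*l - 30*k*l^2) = k^2 + k*l - 30*l^2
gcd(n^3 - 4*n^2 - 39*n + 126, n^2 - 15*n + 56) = n - 7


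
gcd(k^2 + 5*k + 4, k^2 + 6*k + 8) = k + 4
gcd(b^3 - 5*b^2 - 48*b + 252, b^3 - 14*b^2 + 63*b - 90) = b - 6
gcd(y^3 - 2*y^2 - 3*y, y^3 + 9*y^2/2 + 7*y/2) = y^2 + y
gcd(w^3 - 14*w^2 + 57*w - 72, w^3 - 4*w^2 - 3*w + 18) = w^2 - 6*w + 9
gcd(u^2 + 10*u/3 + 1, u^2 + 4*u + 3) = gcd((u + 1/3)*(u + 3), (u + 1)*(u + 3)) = u + 3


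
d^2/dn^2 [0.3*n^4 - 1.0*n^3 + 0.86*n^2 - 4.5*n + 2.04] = 3.6*n^2 - 6.0*n + 1.72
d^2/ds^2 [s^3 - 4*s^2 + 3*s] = 6*s - 8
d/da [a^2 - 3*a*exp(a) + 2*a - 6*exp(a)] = -3*a*exp(a) + 2*a - 9*exp(a) + 2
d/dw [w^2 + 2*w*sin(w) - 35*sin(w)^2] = 2*w*cos(w) + 2*w + 2*sin(w) - 35*sin(2*w)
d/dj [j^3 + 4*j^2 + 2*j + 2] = 3*j^2 + 8*j + 2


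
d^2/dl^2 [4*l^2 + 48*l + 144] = 8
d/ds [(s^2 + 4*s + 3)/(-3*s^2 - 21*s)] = (-s^2 + 2*s + 7)/(s^2*(s^2 + 14*s + 49))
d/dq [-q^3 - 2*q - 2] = -3*q^2 - 2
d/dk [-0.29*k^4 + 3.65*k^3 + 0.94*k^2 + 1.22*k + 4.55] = -1.16*k^3 + 10.95*k^2 + 1.88*k + 1.22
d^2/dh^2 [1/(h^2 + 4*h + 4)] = 6/(h^4 + 8*h^3 + 24*h^2 + 32*h + 16)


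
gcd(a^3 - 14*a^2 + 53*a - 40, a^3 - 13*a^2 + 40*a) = a^2 - 13*a + 40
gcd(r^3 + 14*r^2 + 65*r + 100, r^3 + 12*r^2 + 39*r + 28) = r + 4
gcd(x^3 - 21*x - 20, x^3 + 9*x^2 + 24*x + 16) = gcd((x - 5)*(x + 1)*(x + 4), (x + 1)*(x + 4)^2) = x^2 + 5*x + 4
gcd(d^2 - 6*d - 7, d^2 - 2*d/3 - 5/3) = d + 1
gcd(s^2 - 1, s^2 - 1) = s^2 - 1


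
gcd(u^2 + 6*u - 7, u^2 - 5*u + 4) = u - 1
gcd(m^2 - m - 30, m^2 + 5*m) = m + 5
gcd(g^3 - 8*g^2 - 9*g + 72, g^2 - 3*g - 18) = g + 3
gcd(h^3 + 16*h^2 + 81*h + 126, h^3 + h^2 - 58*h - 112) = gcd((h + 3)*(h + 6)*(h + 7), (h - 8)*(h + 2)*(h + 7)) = h + 7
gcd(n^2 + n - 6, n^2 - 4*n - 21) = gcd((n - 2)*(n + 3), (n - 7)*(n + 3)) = n + 3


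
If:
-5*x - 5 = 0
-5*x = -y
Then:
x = -1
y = -5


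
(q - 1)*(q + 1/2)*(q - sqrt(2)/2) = q^3 - sqrt(2)*q^2/2 - q^2/2 - q/2 + sqrt(2)*q/4 + sqrt(2)/4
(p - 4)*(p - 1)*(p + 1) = p^3 - 4*p^2 - p + 4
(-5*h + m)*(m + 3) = -5*h*m - 15*h + m^2 + 3*m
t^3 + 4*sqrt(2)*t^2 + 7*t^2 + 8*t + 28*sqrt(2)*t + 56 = (t + 7)*(t + 2*sqrt(2))^2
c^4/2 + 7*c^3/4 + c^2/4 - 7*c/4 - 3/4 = (c/2 + 1/2)*(c - 1)*(c + 1/2)*(c + 3)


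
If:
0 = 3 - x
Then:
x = 3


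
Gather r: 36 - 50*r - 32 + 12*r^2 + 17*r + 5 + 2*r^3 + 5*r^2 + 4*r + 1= 2*r^3 + 17*r^2 - 29*r + 10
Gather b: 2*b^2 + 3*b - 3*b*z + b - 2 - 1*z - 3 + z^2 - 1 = 2*b^2 + b*(4 - 3*z) + z^2 - z - 6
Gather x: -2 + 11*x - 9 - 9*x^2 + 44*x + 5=-9*x^2 + 55*x - 6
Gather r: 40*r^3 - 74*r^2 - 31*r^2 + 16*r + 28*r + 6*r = 40*r^3 - 105*r^2 + 50*r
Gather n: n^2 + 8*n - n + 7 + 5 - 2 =n^2 + 7*n + 10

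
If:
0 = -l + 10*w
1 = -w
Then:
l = -10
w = -1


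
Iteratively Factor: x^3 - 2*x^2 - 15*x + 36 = (x + 4)*(x^2 - 6*x + 9) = (x - 3)*(x + 4)*(x - 3)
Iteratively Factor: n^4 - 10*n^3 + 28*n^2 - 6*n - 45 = (n - 3)*(n^3 - 7*n^2 + 7*n + 15) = (n - 5)*(n - 3)*(n^2 - 2*n - 3) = (n - 5)*(n - 3)^2*(n + 1)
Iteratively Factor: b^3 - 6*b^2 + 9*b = (b - 3)*(b^2 - 3*b) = (b - 3)^2*(b)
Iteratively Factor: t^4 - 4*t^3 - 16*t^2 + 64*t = (t)*(t^3 - 4*t^2 - 16*t + 64) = t*(t - 4)*(t^2 - 16) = t*(t - 4)^2*(t + 4)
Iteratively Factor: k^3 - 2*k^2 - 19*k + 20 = (k - 5)*(k^2 + 3*k - 4) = (k - 5)*(k + 4)*(k - 1)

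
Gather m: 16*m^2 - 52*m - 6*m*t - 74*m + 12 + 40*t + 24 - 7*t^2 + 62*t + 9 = 16*m^2 + m*(-6*t - 126) - 7*t^2 + 102*t + 45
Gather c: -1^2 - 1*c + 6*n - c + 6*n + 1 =-2*c + 12*n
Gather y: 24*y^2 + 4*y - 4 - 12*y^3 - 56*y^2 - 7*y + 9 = -12*y^3 - 32*y^2 - 3*y + 5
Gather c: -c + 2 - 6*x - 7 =-c - 6*x - 5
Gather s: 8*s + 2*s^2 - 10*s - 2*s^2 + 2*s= 0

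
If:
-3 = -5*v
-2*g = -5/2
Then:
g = 5/4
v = 3/5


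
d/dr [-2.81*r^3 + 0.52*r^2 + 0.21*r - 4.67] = -8.43*r^2 + 1.04*r + 0.21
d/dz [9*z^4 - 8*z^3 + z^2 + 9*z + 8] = 36*z^3 - 24*z^2 + 2*z + 9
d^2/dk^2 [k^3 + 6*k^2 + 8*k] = 6*k + 12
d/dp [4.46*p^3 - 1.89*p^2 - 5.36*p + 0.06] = 13.38*p^2 - 3.78*p - 5.36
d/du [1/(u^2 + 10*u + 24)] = 2*(-u - 5)/(u^2 + 10*u + 24)^2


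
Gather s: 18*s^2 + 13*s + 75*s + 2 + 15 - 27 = 18*s^2 + 88*s - 10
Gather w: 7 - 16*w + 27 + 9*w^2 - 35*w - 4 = 9*w^2 - 51*w + 30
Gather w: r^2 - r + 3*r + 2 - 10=r^2 + 2*r - 8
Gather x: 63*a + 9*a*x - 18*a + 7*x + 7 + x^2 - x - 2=45*a + x^2 + x*(9*a + 6) + 5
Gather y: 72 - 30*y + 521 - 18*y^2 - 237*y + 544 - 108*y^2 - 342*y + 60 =-126*y^2 - 609*y + 1197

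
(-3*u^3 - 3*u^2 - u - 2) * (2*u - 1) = -6*u^4 - 3*u^3 + u^2 - 3*u + 2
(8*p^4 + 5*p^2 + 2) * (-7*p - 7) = -56*p^5 - 56*p^4 - 35*p^3 - 35*p^2 - 14*p - 14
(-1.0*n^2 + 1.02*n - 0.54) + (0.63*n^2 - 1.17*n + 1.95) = -0.37*n^2 - 0.15*n + 1.41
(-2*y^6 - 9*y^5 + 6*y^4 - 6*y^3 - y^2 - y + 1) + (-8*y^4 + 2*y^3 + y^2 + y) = -2*y^6 - 9*y^5 - 2*y^4 - 4*y^3 + 1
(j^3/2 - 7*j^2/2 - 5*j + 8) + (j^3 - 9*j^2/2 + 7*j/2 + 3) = 3*j^3/2 - 8*j^2 - 3*j/2 + 11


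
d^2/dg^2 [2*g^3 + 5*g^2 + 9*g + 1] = 12*g + 10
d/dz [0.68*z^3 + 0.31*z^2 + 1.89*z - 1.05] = 2.04*z^2 + 0.62*z + 1.89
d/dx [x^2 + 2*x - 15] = 2*x + 2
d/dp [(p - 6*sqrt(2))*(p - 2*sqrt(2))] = 2*p - 8*sqrt(2)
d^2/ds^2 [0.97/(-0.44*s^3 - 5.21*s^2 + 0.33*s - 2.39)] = ((2.5608*s + 10.1074)*(0.44*s^3 + 5.21*s^2 - 0.33*s + 2.39) - 0.97*(1.32*s^2 + 10.42*s - 0.33)*(2.64*s^2 + 20.84*s - 0.66))/(0.44*s^3 + 5.21*s^2 - 0.33*s + 2.39)^3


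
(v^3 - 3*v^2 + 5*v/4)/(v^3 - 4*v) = (v^2 - 3*v + 5/4)/(v^2 - 4)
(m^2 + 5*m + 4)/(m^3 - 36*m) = (m^2 + 5*m + 4)/(m*(m^2 - 36))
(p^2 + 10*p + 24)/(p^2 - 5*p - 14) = (p^2 + 10*p + 24)/(p^2 - 5*p - 14)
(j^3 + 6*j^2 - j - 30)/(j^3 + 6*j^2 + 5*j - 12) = (j^2 + 3*j - 10)/(j^2 + 3*j - 4)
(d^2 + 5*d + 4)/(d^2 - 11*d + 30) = (d^2 + 5*d + 4)/(d^2 - 11*d + 30)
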